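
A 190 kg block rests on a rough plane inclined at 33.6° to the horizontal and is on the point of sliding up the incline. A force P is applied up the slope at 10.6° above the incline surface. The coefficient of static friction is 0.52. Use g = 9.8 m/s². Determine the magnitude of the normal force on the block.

On the verge of sliding up the incline, friction equals μN and acts down the slope.
Perpendicular: N + P sin 10.6° = W cos 33.6° = 1551 N.
Along incline: P cos 10.6° = W sin 33.6° + μN  with W sin 33.6° = 1030 N.
Solving the pair for P and N: P = 1703 N, N = 1238 N (and f = μN = 643.6 N).

N ≈ 1240 N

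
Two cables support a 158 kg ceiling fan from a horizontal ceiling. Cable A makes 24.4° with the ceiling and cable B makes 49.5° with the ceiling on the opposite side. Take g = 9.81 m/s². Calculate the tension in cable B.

T_B ≈ 1470 N

Weight W = 158 × 9.81 = 1550 N acts straight down.
Horizontal: T_A cos 24.4° = T_B cos 49.5°  →  T_A = 0.7131 T_B.
Vertical: T_A sin 24.4° + T_B sin 49.5° = 1550.
Substituting the horizontal relation into the vertical equation gives 1.055 T_B = 1550, so T_B = 1469 N.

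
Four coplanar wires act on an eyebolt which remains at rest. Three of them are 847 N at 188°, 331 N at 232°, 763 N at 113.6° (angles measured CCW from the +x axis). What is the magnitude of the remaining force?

F ≈ 1390 N

Sum the known components: ΣF_x = -1348 N, ΣF_y = 320.5 N.
For equilibrium the remaining force must supply (−ΣF_x, −ΣF_y) = (1348, -320.5) N.
Magnitude = √((1348)² + (-320.5)²) = 1386 N; direction = atan2(-320.5, 1348) = 346.6°.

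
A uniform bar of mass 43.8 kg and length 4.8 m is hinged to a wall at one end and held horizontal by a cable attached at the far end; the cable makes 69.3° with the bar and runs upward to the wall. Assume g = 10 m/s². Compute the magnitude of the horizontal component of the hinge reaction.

Take torques about the hinge: T sin 69.3° · 4.8 = 43.8×10×2.4 = 1051.2 N·m.
So T = 1051.2 / (0.9354 × 4.8) = 234.11 N.
ΣF_x = 0: H_x = T cos 69.3° = 82.753 N.

H_x ≈ 82.8 N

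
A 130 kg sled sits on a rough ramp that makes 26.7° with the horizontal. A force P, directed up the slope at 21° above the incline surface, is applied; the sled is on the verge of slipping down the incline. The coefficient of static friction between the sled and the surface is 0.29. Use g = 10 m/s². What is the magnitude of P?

P ≈ 298 N

On the verge of sliding down the incline, friction equals μN and acts up the slope.
Perpendicular: N + P sin 21° = W cos 26.7° = 1161 N.
Along incline: P cos 21° + μN = W sin 26.7° with W sin 26.7° = 584.1 N.
Solving the pair for P and N: P = 298.1 N, N = 1055 N (and f = μN = 305.8 N).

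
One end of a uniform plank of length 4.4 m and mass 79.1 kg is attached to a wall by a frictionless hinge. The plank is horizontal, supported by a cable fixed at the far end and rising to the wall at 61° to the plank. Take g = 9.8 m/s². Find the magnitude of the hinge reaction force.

Take torques about the hinge: T sin 61° · 4.4 = 79.1×9.8×2.2 = 1705.4 N·m.
So T = 1705.4 / (0.8746 × 4.4) = 443.15 N.
ΣF_x = 0: H_x = T cos 61° = 214.84 N.
ΣF_y = 0: H_y = (79.1×9.8) − T sin 61° = 775.18 − 387.59 = 387.59 N.
|H| = √(H_x² + H_y²) = √((214.84)² + (387.59)²) = 443.15 N.

|H| ≈ 443 N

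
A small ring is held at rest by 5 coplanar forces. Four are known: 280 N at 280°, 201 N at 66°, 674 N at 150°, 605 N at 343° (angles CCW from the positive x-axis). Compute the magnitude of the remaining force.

F ≈ 143 N

Sum the known components: ΣF_x = 125.2 N, ΣF_y = 67.99 N.
For equilibrium the remaining force must supply (−ΣF_x, −ΣF_y) = (-125.2, -67.99) N.
Magnitude = √((-125.2)² + (-67.99)²) = 142.5 N; direction = atan2(-67.99, -125.2) = 208.5°.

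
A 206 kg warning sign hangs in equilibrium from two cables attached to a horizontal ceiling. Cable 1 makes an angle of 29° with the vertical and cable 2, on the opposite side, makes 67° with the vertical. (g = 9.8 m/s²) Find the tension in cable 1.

Angles from the horizontal: cable 1 is 90° − 29° = 61°, cable 2 is 90° − 67° = 23°.
Weight W = 206 × 9.8 = 2019 N acts straight down.
Horizontal: T_1 cos 61° = T_2 cos 23°  →  T_2 = 0.5267 T_1.
Vertical: T_1 sin 61° + T_2 sin 23° = 2019.
Substituting the horizontal relation into the vertical equation gives 1.08 T_1 = 2019, so T_1 = 1869 N.

T_1 ≈ 1870 N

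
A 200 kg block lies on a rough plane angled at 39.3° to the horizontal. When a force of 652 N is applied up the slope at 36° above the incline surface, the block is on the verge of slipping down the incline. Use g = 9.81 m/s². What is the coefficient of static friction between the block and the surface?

On the verge of sliding down the incline, friction is at its maximum μN and acts up the slope.
Perpendicular to incline: N = W cos 39.3° − P sin 36° = 1518 − 383.2 = 1135 N.
Along incline: P cos 36° + μN = W sin 39.3° → μ = (W sin 39.3° − P cos 36°) / N = 0.6301.

μ ≈ 0.630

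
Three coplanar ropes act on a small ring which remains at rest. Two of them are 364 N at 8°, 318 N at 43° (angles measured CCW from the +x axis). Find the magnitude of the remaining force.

F ≈ 651 N

Sum the known components: ΣF_x = 593 N, ΣF_y = 267.5 N.
For equilibrium the remaining force must supply (−ΣF_x, −ΣF_y) = (-593, -267.5) N.
Magnitude = √((-593)² + (-267.5)²) = 650.6 N; direction = atan2(-267.5, -593) = 204.3°.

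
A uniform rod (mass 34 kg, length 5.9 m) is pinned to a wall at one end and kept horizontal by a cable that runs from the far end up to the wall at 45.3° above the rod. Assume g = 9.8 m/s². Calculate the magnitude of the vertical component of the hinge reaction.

|H_y| ≈ 167 N

Take torques about the hinge: T sin 45.3° · 5.9 = 34×9.8×2.95 = 982.94 N·m.
So T = 982.94 / (0.7108 × 5.9) = 234.38 N.
ΣF_y = 0: H_y = (34×9.8) − T sin 45.3° = 333.2 − 166.6 = 166.6 N.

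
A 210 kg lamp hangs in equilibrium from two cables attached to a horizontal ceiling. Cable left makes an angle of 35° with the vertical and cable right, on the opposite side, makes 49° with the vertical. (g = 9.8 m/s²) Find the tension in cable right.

Angles from the horizontal: cable left is 90° − 35° = 55°, cable right is 90° − 49° = 41°.
Weight W = 210 × 9.8 = 2058 N acts straight down.
Horizontal: T_left cos 55° = T_right cos 41°  →  T_left = 1.316 T_right.
Vertical: T_left sin 55° + T_right sin 41° = 2058.
Substituting the horizontal relation into the vertical equation gives 1.734 T_right = 2058, so T_right = 1187 N.

T_right ≈ 1190 N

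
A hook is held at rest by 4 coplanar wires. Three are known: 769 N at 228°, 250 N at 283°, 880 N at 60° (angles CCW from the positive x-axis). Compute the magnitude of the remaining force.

Sum the known components: ΣF_x = -18.32 N, ΣF_y = -52.97 N.
For equilibrium the remaining force must supply (−ΣF_x, −ΣF_y) = (18.32, 52.97) N.
Magnitude = √((18.32)² + (52.97)²) = 56.05 N; direction = atan2(52.97, 18.32) = 70.9°.

F ≈ 56 N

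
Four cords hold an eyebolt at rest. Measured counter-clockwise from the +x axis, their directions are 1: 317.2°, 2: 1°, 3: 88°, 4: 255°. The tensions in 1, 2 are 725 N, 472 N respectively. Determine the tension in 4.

T_4 ≈ 4540 N

Resolve: ΣF_x = 725 cos 317.2° + 472 cos 1° + T_3 cos 88° + T_4 cos 255° = 0.
        ΣF_y = 725 sin 317.2° + 472 sin 1° + T_3 sin 88° + T_4 sin 255° = 0.
The known terms sum to (1004, -484.4) N, so 0.0349 T_3 − 0.2588 T_4 = -1004 and 0.9994 T_3 − 0.9659 T_4 = 484.4.
Solving simultaneously: T_3 = 4868 N, T_4 = 4535 N.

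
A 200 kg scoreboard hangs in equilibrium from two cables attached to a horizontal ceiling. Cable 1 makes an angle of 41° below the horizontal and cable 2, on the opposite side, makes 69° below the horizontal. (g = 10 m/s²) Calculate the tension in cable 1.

T_1 ≈ 763 N

Weight W = 200 × 10 = 2000 N acts straight down.
Horizontal: T_1 cos 41° = T_2 cos 69°  →  T_2 = 2.106 T_1.
Vertical: T_1 sin 41° + T_2 sin 69° = 2000.
Substituting the horizontal relation into the vertical equation gives 2.622 T_1 = 2000, so T_1 = 762.7 N.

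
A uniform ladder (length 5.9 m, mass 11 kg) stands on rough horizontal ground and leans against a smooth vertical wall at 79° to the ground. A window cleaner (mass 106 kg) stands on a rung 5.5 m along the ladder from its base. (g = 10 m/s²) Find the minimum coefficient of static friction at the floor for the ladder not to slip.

ΣF_y = 0: N_floor = 11×10 + 106×10 = 1170 N.
Torques about the foot: N_wall · 5.9 sin 79° = 11×10×2.95 cos 79° + 106×10×5.5 cos 79° → N_wall = 202.77 N.
ΣF_x = 0: f_floor = N_wall = 202.77 N.
μ_min = f_floor / N_floor = 202.77 / 1170 = 0.1733.

μ_min ≈ 0.173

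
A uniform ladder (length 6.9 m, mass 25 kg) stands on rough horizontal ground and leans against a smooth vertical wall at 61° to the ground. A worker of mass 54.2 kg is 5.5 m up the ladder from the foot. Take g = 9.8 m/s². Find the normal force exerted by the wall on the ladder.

N_wall ≈ 303 N

Torques about the foot: N_wall · 6.9 sin 61° = 25×9.8×3.45 cos 61° + 54.2×9.8×5.5 cos 61° → N_wall = 302.59 N.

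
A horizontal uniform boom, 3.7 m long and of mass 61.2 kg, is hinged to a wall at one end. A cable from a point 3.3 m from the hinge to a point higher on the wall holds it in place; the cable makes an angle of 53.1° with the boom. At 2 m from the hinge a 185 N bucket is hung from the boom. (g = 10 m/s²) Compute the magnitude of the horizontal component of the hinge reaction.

Take torques about the hinge: T sin 53.1° · 3.3 = 61.2×10×1.85 + 185×2 = 1502.2 N·m.
So T = 1502.2 / (0.7997 × 3.3) = 569.24 N.
ΣF_x = 0: H_x = T cos 53.1° = 341.78 N.

H_x ≈ 342 N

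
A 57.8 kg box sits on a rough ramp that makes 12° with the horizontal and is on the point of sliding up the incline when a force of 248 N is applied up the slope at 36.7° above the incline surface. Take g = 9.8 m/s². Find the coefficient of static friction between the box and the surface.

μ ≈ 0.200

On the verge of sliding up the incline, friction is at its maximum μN and acts down the slope.
Perpendicular to incline: N = W cos 12° − P sin 36.7° = 554.1 − 148.2 = 405.9 N.
Along incline: P cos 36.7° − μN = W sin 12° → μ = −(W sin 12° − P cos 36.7°) / N = 0.1998.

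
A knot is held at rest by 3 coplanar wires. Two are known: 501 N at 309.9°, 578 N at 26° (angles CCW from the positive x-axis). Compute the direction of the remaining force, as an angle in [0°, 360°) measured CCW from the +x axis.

θ ≈ 171°

Sum the known components: ΣF_x = 840.9 N, ΣF_y = -131 N.
For equilibrium the remaining force must supply (−ΣF_x, −ΣF_y) = (-840.9, 131) N.
Magnitude = √((-840.9)² + (131)²) = 851 N; direction = atan2(131, -840.9) = 171.1°.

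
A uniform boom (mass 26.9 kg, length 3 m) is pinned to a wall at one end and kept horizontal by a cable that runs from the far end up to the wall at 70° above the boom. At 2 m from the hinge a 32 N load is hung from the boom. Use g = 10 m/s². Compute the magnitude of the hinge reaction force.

|H| ≈ 156 N

Take torques about the hinge: T sin 70° · 3 = 26.9×10×1.5 + 32×2 = 467.5 N·m.
So T = 467.5 / (0.9397 × 3) = 165.83 N.
ΣF_x = 0: H_x = T cos 70° = 56.719 N.
ΣF_y = 0: H_y = (26.9×10 + 32) − T sin 70° = 301 − 155.83 = 145.17 N.
|H| = √(H_x² + H_y²) = √((56.719)² + (145.17)²) = 155.85 N.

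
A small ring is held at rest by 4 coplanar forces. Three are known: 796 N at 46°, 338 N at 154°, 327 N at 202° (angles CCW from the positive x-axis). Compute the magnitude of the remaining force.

F ≈ 601 N

Sum the known components: ΣF_x = -54.03 N, ΣF_y = 598.3 N.
For equilibrium the remaining force must supply (−ΣF_x, −ΣF_y) = (54.03, -598.3) N.
Magnitude = √((54.03)² + (-598.3)²) = 600.7 N; direction = atan2(-598.3, 54.03) = 275.2°.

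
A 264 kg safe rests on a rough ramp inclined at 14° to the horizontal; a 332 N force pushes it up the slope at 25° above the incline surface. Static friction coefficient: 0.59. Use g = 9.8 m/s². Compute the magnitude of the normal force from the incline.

Axes along / perpendicular to the incline. W sin 14° = 625.9 N down-slope; W cos 14° = 2510 N into the surface.
Perpendicular: N = W cos 14° − P sin 25° = 2510 − 140.3 = 2370 N.
Along incline: P cos 25° + f = W sin 14° (friction acts up-slope) → f = 625.9 − 300.9 = 325 N.
|f| = 325 N ≤ μN = 1398 N, so the safe is indeed static.

N ≈ 2370 N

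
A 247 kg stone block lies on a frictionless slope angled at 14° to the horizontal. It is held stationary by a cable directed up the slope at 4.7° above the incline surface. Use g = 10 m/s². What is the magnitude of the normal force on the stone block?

N ≈ 2350 N

Take axes along and perpendicular to the incline. Weight components: W sin 14° = 597.5 N down-slope, W cos 14° = 2397 N into the surface.
Along incline: T cos 4.7° = W sin 14° → T = 599.6 N.
Perpendicular: N = W cos 14° − T sin 4.7° = 2348 N.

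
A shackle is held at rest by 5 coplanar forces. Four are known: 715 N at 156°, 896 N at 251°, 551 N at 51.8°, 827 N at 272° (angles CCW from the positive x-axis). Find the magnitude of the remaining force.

Sum the known components: ΣF_x = -575.3 N, ΣF_y = -949.9 N.
For equilibrium the remaining force must supply (−ΣF_x, −ΣF_y) = (575.3, 949.9) N.
Magnitude = √((575.3)² + (949.9)²) = 1110 N; direction = atan2(949.9, 575.3) = 58.8°.

F ≈ 1110 N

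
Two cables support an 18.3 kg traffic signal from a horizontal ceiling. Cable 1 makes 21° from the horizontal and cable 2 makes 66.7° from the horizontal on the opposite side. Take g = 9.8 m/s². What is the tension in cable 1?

Weight W = 18.3 × 9.8 = 179.3 N acts straight down.
Horizontal: T_1 cos 21° = T_2 cos 66.7°  →  T_2 = 2.36 T_1.
Vertical: T_1 sin 21° + T_2 sin 66.7° = 179.3.
Substituting the horizontal relation into the vertical equation gives 2.526 T_1 = 179.3, so T_1 = 70.99 N.

T_1 ≈ 71 N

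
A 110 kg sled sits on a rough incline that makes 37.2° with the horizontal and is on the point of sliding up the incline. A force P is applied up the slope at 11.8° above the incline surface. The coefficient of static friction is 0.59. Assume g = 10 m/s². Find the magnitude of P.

On the verge of sliding up the incline, friction equals μN and acts down the slope.
Perpendicular: N + P sin 11.8° = W cos 37.2° = 876.2 N.
Along incline: P cos 11.8° = W sin 37.2° + μN  with W sin 37.2° = 665.1 N.
Solving the pair for P and N: P = 1075 N, N = 656.3 N (and f = μN = 387.2 N).

P ≈ 1080 N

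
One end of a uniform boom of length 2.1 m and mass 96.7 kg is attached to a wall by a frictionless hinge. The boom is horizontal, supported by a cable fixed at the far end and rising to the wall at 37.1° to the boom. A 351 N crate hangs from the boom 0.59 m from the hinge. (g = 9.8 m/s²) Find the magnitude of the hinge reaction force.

Take torques about the hinge: T sin 37.1° · 2.1 = 96.7×9.8×1.05 + 351×0.59 = 1202.1 N·m.
So T = 1202.1 / (0.6032 × 2.1) = 949 N.
ΣF_x = 0: H_x = T cos 37.1° = 756.91 N.
ΣF_y = 0: H_y = (96.7×9.8 + 351) − T sin 37.1° = 1298.7 − 572.44 = 726.22 N.
|H| = √(H_x² + H_y²) = √((756.91)² + (726.22)²) = 1049 N.

|H| ≈ 1050 N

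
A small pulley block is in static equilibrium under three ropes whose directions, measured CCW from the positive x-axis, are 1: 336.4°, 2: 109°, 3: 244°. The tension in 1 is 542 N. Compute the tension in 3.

Resolve: ΣF_x = 542 cos 336.4° + T_2 cos 109° + T_3 cos 244° = 0.
        ΣF_y = 542 sin 336.4° + T_2 sin 109° + T_3 sin 244° = 0.
The known terms sum to (496.7, -217) N, so -0.3256 T_2 − 0.4384 T_3 = -496.7 and 0.9455 T_2 − 0.8988 T_3 = 217.
Solving simultaneously: T_2 = 765.8 N, T_3 = 564.2 N.

T_3 ≈ 564 N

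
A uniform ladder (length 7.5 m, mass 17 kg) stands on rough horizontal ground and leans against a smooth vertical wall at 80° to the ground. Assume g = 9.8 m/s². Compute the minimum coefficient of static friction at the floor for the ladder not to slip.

ΣF_y = 0: N_floor = 17×9.8 = 166.6 N.
Torques about the foot: N_wall · 7.5 sin 80° = 17×9.8×3.75 cos 80° → N_wall = 14.688 N.
ΣF_x = 0: f_floor = N_wall = 14.688 N.
μ_min = f_floor / N_floor = 14.688 / 166.6 = 0.08816.

μ_min ≈ 0.0882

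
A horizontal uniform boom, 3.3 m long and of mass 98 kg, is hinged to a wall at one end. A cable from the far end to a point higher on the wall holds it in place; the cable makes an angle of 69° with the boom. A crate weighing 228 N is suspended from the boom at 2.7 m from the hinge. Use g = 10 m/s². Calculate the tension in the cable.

Take torques about the hinge: T sin 69° · 3.3 = 98×10×1.65 + 228×2.7 = 2232.6 N·m.
So T = 2232.6 / (0.9336 × 3.3) = 724.68 N.

T ≈ 725 N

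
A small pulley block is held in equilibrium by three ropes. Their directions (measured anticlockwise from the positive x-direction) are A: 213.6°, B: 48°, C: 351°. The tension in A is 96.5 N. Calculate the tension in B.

T_B ≈ 77.9 N

Resolve: ΣF_x = 96.5 cos 213.6° + T_B cos 48° + T_C cos 351° = 0.
        ΣF_y = 96.5 sin 213.6° + T_B sin 48° + T_C sin 351° = 0.
The known terms sum to (-80.38, -53.4) N, so 0.6691 T_B + 0.9877 T_C = 80.38 and 0.7431 T_B − 0.1564 T_C = 53.4.
Solving simultaneously: T_B = 77.88 N, T_C = 28.62 N.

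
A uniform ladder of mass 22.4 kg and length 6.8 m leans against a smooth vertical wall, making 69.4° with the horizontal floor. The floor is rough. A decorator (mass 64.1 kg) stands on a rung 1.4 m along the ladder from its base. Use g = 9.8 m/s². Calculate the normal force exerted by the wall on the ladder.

Torques about the foot: N_wall · 6.8 sin 69.4° = 22.4×9.8×3.4 cos 69.4° + 64.1×9.8×1.4 cos 69.4° → N_wall = 89.868 N.

N_wall ≈ 89.9 N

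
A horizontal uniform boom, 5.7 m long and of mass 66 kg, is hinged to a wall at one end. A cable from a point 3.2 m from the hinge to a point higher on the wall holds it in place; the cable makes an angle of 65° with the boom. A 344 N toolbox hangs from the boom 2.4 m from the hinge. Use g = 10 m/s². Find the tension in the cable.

Take torques about the hinge: T sin 65° · 3.2 = 66×10×2.85 + 344×2.4 = 2706.6 N·m.
So T = 2706.6 / (0.9063 × 3.2) = 933.25 N.

T ≈ 933 N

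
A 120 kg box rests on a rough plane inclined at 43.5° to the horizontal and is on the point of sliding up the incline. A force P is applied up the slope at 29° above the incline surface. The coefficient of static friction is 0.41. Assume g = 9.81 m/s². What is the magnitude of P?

P ≈ 1080 N

On the verge of sliding up the incline, friction equals μN and acts down the slope.
Perpendicular: N + P sin 29° = W cos 43.5° = 853.9 N.
Along incline: P cos 29° = W sin 43.5° + μN  with W sin 43.5° = 810.3 N.
Solving the pair for P and N: P = 1081 N, N = 329.8 N (and f = μN = 135.2 N).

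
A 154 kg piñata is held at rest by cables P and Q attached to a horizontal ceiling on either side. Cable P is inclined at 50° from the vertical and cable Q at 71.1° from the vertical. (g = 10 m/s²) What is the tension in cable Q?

Angles from the horizontal: cable P is 90° − 50° = 40°, cable Q is 90° − 71.1° = 18.9°.
Weight W = 154 × 10 = 1540 N acts straight down.
Horizontal: T_P cos 40° = T_Q cos 18.9°  →  T_P = 1.235 T_Q.
Vertical: T_P sin 40° + T_Q sin 18.9° = 1540.
Substituting the horizontal relation into the vertical equation gives 1.118 T_Q = 1540, so T_Q = 1378 N.

T_Q ≈ 1380 N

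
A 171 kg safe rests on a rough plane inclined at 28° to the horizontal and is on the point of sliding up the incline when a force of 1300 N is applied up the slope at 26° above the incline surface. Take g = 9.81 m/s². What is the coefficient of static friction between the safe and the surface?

On the verge of sliding up the incline, friction is at its maximum μN and acts down the slope.
Perpendicular to incline: N = W cos 28° − P sin 26° = 1481 − 569.9 = 911.3 N.
Along incline: P cos 26° − μN = W sin 28° → μ = −(W sin 28° − P cos 26°) / N = 0.418.

μ ≈ 0.418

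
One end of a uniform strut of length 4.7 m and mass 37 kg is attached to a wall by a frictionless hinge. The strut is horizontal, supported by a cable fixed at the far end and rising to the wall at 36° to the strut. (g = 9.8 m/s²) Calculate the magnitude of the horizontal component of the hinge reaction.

H_x ≈ 250 N

Take torques about the hinge: T sin 36° · 4.7 = 37×9.8×2.35 = 852.11 N·m.
So T = 852.11 / (0.5878 × 4.7) = 308.45 N.
ΣF_x = 0: H_x = T cos 36° = 249.54 N.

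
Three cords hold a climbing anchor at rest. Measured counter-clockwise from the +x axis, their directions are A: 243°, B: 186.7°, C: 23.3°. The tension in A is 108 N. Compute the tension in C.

T_C ≈ 315 N

Resolve: ΣF_x = 108 cos 243° + T_B cos 186.7° + T_C cos 23.3° = 0.
        ΣF_y = 108 sin 243° + T_B sin 186.7° + T_C sin 23.3° = 0.
The known terms sum to (-49.03, -96.23) N, so -0.9932 T_B + 0.9184 T_C = 49.03 and -0.1167 T_B + 0.3955 T_C = 96.23.
Solving simultaneously: T_B = 241.5 N, T_C = 314.5 N.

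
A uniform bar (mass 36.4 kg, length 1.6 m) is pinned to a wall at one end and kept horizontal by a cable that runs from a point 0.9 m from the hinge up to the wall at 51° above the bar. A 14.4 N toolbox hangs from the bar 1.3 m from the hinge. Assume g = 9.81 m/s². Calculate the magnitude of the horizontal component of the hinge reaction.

Take torques about the hinge: T sin 51° · 0.9 = 36.4×9.81×0.8 + 14.4×1.3 = 304.39 N·m.
So T = 304.39 / (0.7771 × 0.9) = 435.19 N.
ΣF_x = 0: H_x = T cos 51° = 273.88 N.

H_x ≈ 274 N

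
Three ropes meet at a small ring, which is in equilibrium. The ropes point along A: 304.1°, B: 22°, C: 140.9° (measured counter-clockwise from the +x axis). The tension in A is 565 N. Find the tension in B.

Resolve: ΣF_x = 565 cos 304.1° + T_B cos 22° + T_C cos 140.9° = 0.
        ΣF_y = 565 sin 304.1° + T_B sin 22° + T_C sin 140.9° = 0.
The known terms sum to (316.8, -467.9) N, so 0.9272 T_B − 0.7760 T_C = -316.8 and 0.3746 T_B + 0.6307 T_C = 467.9.
Solving simultaneously: T_B = 186.5 N, T_C = 631 N.

T_B ≈ 187 N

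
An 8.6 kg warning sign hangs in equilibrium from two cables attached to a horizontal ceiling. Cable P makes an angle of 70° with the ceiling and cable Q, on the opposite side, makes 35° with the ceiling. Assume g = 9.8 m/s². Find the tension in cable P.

Weight W = 8.6 × 9.8 = 84.28 N acts straight down.
Horizontal: T_P cos 70° = T_Q cos 35°  →  T_Q = 0.4175 T_P.
Vertical: T_P sin 70° + T_Q sin 35° = 84.28.
Substituting the horizontal relation into the vertical equation gives 1.179 T_P = 84.28, so T_P = 71.47 N.

T_P ≈ 71.5 N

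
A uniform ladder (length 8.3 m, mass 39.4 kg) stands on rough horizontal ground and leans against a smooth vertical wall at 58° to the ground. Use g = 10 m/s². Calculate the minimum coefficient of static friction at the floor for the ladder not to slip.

μ_min ≈ 0.312

ΣF_y = 0: N_floor = 39.4×10 = 394 N.
Torques about the foot: N_wall · 8.3 sin 58° = 39.4×10×4.15 cos 58° → N_wall = 123.1 N.
ΣF_x = 0: f_floor = N_wall = 123.1 N.
μ_min = f_floor / N_floor = 123.1 / 394 = 0.3124.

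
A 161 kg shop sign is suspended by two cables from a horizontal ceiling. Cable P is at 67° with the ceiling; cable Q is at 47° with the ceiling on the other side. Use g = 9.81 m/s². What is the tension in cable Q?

T_Q ≈ 676 N

Weight W = 161 × 9.81 = 1579 N acts straight down.
Horizontal: T_P cos 67° = T_Q cos 47°  →  T_P = 1.745 T_Q.
Vertical: T_P sin 67° + T_Q sin 47° = 1579.
Substituting the horizontal relation into the vertical equation gives 2.338 T_Q = 1579, so T_Q = 675.5 N.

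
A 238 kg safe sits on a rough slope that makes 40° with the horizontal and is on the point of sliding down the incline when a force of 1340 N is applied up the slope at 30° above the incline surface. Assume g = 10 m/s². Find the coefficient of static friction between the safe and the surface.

On the verge of sliding down the incline, friction is at its maximum μN and acts up the slope.
Perpendicular to incline: N = W cos 40° − P sin 30° = 1823 − 670 = 1153 N.
Along incline: P cos 30° + μN = W sin 40° → μ = (W sin 40° − P cos 30°) / N = 0.3203.

μ ≈ 0.320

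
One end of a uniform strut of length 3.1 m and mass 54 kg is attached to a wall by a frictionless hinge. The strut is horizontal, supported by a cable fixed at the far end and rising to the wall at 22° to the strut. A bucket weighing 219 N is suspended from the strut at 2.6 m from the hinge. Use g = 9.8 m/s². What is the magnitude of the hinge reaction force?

|H| ≈ 1150 N

Take torques about the hinge: T sin 22° · 3.1 = 54×9.8×1.55 + 219×2.6 = 1389.7 N·m.
So T = 1389.7 / (0.3746 × 3.1) = 1196.7 N.
ΣF_x = 0: H_x = T cos 22° = 1109.5 N.
ΣF_y = 0: H_y = (54×9.8 + 219) − T sin 22° = 748.2 − 448.28 = 299.92 N.
|H| = √(H_x² + H_y²) = √((1109.5)² + (299.92)²) = 1149.3 N.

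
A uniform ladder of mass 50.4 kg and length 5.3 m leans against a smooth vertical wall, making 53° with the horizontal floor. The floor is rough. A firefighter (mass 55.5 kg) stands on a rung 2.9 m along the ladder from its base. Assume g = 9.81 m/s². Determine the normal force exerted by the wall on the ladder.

N_wall ≈ 411 N

Torques about the foot: N_wall · 5.3 sin 53° = 50.4×9.81×2.65 cos 53° + 55.5×9.81×2.9 cos 53° → N_wall = 410.78 N.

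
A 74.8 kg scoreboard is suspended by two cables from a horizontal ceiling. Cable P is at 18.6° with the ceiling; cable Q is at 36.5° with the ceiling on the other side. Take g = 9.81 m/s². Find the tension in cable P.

Weight W = 74.8 × 9.81 = 733.8 N acts straight down.
Horizontal: T_P cos 18.6° = T_Q cos 36.5°  →  T_Q = 1.179 T_P.
Vertical: T_P sin 18.6° + T_Q sin 36.5° = 733.8.
Substituting the horizontal relation into the vertical equation gives 1.02 T_P = 733.8, so T_P = 719.2 N.

T_P ≈ 719 N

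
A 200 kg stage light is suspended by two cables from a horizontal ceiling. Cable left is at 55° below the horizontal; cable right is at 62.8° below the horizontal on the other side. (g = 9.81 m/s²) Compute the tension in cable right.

T_right ≈ 1270 N

Weight W = 200 × 9.81 = 1962 N acts straight down.
Horizontal: T_left cos 55° = T_right cos 62.8°  →  T_left = 0.7969 T_right.
Vertical: T_left sin 55° + T_right sin 62.8° = 1962.
Substituting the horizontal relation into the vertical equation gives 1.542 T_right = 1962, so T_right = 1272 N.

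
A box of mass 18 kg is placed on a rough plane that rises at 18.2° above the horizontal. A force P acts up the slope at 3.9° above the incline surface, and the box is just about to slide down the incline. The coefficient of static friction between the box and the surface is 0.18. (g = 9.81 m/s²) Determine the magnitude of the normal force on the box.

On the verge of sliding down the incline, friction equals μN and acts up the slope.
Perpendicular: N + P sin 3.9° = W cos 18.2° = 167.7 N.
Along incline: P cos 3.9° + μN = W sin 18.2° with W sin 18.2° = 55.15 N.
Solving the pair for P and N: P = 25.33 N, N = 166 N (and f = μN = 29.88 N).

N ≈ 166 N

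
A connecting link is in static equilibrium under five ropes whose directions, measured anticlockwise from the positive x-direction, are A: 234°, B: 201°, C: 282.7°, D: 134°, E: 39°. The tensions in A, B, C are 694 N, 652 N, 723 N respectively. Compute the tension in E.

Resolve: ΣF_x = 694 cos 234° + 652 cos 201° + 723 cos 282.7° + T_D cos 134° + T_E cos 39° = 0.
        ΣF_y = 694 sin 234° + 652 sin 201° + 723 sin 282.7° + T_D sin 134° + T_E sin 39° = 0.
The known terms sum to (-857.7, -1500) N, so -0.6947 T_D + 0.7771 T_E = 857.7 and 0.7193 T_D + 0.6293 T_E = 1500.
Solving simultaneously: T_D = 628.7 N, T_E = 1666 N.

T_E ≈ 1670 N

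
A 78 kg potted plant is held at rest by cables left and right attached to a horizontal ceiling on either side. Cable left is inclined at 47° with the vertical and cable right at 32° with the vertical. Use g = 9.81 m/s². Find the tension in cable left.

Angles from the horizontal: cable left is 90° − 47° = 43°, cable right is 90° − 32° = 58°.
Weight W = 78 × 9.81 = 765.2 N acts straight down.
Horizontal: T_left cos 43° = T_right cos 58°  →  T_right = 1.38 T_left.
Vertical: T_left sin 43° + T_right sin 58° = 765.2.
Substituting the horizontal relation into the vertical equation gives 1.852 T_left = 765.2, so T_left = 413.1 N.

T_left ≈ 413 N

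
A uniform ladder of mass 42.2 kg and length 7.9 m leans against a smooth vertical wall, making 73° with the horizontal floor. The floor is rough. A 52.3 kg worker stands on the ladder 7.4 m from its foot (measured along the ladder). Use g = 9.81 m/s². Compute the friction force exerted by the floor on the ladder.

Torques about the foot: N_wall · 7.9 sin 73° = 42.2×9.81×3.95 cos 73° + 52.3×9.81×7.4 cos 73° → N_wall = 210.21 N.
ΣF_x = 0: f_floor = N_wall = 210.21 N.

f ≈ 210 N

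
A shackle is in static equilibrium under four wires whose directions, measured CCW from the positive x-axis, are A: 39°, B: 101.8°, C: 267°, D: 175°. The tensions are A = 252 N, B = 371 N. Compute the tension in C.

T_C ≈ 531 N

Resolve: ΣF_x = 252 cos 39° + 371 cos 101.8° + T_C cos 267° + T_D cos 175° = 0.
        ΣF_y = 252 sin 39° + 371 sin 101.8° + T_C sin 267° + T_D sin 175° = 0.
The known terms sum to (120, 521.7) N, so -0.0523 T_C − 0.9962 T_D = -120 and -0.9986 T_C + 0.0872 T_D = -521.7.
Solving simultaneously: T_C = 530.5 N, T_D = 92.56 N.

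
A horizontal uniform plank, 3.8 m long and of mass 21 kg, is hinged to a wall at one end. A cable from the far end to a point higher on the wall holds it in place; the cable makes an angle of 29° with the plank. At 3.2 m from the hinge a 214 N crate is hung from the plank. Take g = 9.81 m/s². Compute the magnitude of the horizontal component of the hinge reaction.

H_x ≈ 511 N

Take torques about the hinge: T sin 29° · 3.8 = 21×9.81×1.9 + 214×3.2 = 1076.2 N·m.
So T = 1076.2 / (0.4848 × 3.8) = 584.18 N.
ΣF_x = 0: H_x = T cos 29° = 510.93 N.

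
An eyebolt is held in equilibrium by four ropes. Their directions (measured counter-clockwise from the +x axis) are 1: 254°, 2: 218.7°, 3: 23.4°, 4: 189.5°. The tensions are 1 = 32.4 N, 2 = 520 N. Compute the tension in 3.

T_3 ≈ 1180 N

Resolve: ΣF_x = 32.4 cos 254° + 520 cos 218.7° + T_3 cos 23.4° + T_4 cos 189.5° = 0.
        ΣF_y = 32.4 sin 254° + 520 sin 218.7° + T_3 sin 23.4° + T_4 sin 189.5° = 0.
The known terms sum to (-414.8, -356.3) N, so 0.9178 T_3 − 0.9863 T_4 = 414.8 and 0.3971 T_3 − 0.1650 T_4 = 356.3.
Solving simultaneously: T_3 = 1178 N, T_4 = 675.4 N.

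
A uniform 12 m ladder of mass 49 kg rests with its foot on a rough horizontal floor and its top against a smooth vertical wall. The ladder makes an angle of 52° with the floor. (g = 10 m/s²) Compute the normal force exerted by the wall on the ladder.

Torques about the foot: N_wall · 12 sin 52° = 49×10×6 cos 52° → N_wall = 191.41 N.

N_wall ≈ 191 N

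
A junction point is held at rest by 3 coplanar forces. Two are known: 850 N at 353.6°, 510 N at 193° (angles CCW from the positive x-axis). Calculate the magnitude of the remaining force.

Sum the known components: ΣF_x = 347.8 N, ΣF_y = -209.5 N.
For equilibrium the remaining force must supply (−ΣF_x, −ΣF_y) = (-347.8, 209.5) N.
Magnitude = √((-347.8)² + (209.5)²) = 406 N; direction = atan2(209.5, -347.8) = 148.9°.

F ≈ 406 N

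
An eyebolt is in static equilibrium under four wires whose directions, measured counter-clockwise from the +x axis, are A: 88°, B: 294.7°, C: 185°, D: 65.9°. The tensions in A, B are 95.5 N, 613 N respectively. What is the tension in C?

Resolve: ΣF_x = 95.5 cos 88° + 613 cos 294.7° + T_C cos 185° + T_D cos 65.9° = 0.
        ΣF_y = 95.5 sin 88° + 613 sin 294.7° + T_C sin 185° + T_D sin 65.9° = 0.
The known terms sum to (259.5, -461.5) N, so -0.9962 T_C + 0.4083 T_D = -259.5 and -0.0872 T_C + 0.9128 T_D = 461.5.
Solving simultaneously: T_C = 486.7 N, T_D = 552 N.

T_C ≈ 487 N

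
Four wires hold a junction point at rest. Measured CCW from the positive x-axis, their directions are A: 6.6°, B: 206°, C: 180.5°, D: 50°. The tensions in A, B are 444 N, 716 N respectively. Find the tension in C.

T_C ≈ 18.2 N

Resolve: ΣF_x = 444 cos 6.6° + 716 cos 206° + T_C cos 180.5° + T_D cos 50° = 0.
        ΣF_y = 444 sin 6.6° + 716 sin 206° + T_C sin 180.5° + T_D sin 50° = 0.
The known terms sum to (-202.5, -262.8) N, so -1.0000 T_C + 0.6428 T_D = 202.5 and -0.0087 T_C + 0.7660 T_D = 262.8.
Solving simultaneously: T_C = 18.21 N, T_D = 343.3 N.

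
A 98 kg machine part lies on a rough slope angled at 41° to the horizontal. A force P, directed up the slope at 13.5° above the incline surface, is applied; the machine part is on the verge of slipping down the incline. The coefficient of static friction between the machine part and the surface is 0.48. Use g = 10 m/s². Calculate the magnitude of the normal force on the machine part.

On the verge of sliding down the incline, friction equals μN and acts up the slope.
Perpendicular: N + P sin 13.5° = W cos 41° = 739.6 N.
Along incline: P cos 13.5° + μN = W sin 41° with W sin 41° = 642.9 N.
Solving the pair for P and N: P = 334.7 N, N = 661.5 N (and f = μN = 317.5 N).

N ≈ 661 N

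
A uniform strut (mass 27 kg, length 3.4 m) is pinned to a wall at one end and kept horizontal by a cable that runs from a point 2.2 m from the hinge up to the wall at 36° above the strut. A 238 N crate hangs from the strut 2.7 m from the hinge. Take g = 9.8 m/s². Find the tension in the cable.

Take torques about the hinge: T sin 36° · 2.2 = 27×9.8×1.7 + 238×2.7 = 1092.4 N·m.
So T = 1092.4 / (0.5878 × 2.2) = 844.79 N.

T ≈ 845 N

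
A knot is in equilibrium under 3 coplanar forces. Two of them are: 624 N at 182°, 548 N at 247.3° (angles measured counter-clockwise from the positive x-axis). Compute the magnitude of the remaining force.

F ≈ 988 N

Sum the known components: ΣF_x = -835.1 N, ΣF_y = -527.3 N.
For equilibrium the remaining force must supply (−ΣF_x, −ΣF_y) = (835.1, 527.3) N.
Magnitude = √((835.1)² + (527.3)²) = 987.7 N; direction = atan2(527.3, 835.1) = 32.3°.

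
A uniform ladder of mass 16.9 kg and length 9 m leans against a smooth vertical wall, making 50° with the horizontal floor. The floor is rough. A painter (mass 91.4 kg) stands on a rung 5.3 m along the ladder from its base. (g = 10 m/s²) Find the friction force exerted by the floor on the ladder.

Torques about the foot: N_wall · 9 sin 50° = 16.9×10×4.5 cos 50° + 91.4×10×5.3 cos 50° → N_wall = 522.54 N.
ΣF_x = 0: f_floor = N_wall = 522.54 N.

f ≈ 523 N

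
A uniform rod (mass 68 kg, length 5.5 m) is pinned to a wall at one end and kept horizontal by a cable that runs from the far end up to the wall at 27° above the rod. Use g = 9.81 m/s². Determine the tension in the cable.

Take torques about the hinge: T sin 27° · 5.5 = 68×9.81×2.75 = 1834.5 N·m.
So T = 1834.5 / (0.4540 × 5.5) = 734.68 N.

T ≈ 735 N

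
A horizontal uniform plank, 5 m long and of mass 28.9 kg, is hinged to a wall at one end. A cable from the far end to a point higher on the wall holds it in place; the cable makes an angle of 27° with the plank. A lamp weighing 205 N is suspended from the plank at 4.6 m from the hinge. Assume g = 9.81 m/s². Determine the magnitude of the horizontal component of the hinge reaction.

Take torques about the hinge: T sin 27° · 5 = 28.9×9.81×2.5 + 205×4.6 = 1651.8 N·m.
So T = 1651.8 / (0.4540 × 5) = 727.67 N.
ΣF_x = 0: H_x = T cos 27° = 648.36 N.

H_x ≈ 648 N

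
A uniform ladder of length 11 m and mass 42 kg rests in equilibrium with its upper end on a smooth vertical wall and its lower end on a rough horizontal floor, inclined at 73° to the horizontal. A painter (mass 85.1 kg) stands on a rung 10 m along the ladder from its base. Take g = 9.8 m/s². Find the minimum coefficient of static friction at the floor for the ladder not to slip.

μ_min ≈ 0.237

ΣF_y = 0: N_floor = 42×9.8 + 85.1×9.8 = 1245.6 N.
Torques about the foot: N_wall · 11 sin 73° = 42×9.8×5.5 cos 73° + 85.1×9.8×10 cos 73° → N_wall = 294.71 N.
ΣF_x = 0: f_floor = N_wall = 294.71 N.
μ_min = f_floor / N_floor = 294.71 / 1245.6 = 0.2366.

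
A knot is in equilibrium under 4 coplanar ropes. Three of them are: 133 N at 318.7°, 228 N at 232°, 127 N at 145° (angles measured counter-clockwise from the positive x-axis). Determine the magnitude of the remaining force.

Sum the known components: ΣF_x = -144.5 N, ΣF_y = -194.6 N.
For equilibrium the remaining force must supply (−ΣF_x, −ΣF_y) = (144.5, 194.6) N.
Magnitude = √((144.5)² + (194.6)²) = 242.4 N; direction = atan2(194.6, 144.5) = 53.4°.

F ≈ 242 N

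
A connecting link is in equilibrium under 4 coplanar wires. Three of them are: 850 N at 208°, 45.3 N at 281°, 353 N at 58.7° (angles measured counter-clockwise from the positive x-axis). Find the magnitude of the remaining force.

F ≈ 576 N

Sum the known components: ΣF_x = -558.5 N, ΣF_y = -141.9 N.
For equilibrium the remaining force must supply (−ΣF_x, −ΣF_y) = (558.5, 141.9) N.
Magnitude = √((558.5)² + (141.9)²) = 576.2 N; direction = atan2(141.9, 558.5) = 14.3°.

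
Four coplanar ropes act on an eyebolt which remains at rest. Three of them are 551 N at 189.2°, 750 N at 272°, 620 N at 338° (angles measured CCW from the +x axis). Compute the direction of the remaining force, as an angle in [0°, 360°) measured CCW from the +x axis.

θ ≈ 93.1°

Sum the known components: ΣF_x = 57.12 N, ΣF_y = -1070 N.
For equilibrium the remaining force must supply (−ΣF_x, −ΣF_y) = (-57.12, 1070) N.
Magnitude = √((-57.12)² + (1070)²) = 1071 N; direction = atan2(1070, -57.12) = 93.1°.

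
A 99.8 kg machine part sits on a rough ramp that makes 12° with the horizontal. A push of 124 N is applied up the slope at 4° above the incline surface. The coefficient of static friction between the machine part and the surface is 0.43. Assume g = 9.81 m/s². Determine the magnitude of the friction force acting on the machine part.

f ≈ 79.9 N

Axes along / perpendicular to the incline. W sin 12° = 203.6 N down-slope; W cos 12° = 957.6 N into the surface.
Perpendicular: N = W cos 12° − P sin 4° = 957.6 − 8.65 = 949 N.
Along incline: P cos 4° + f = W sin 12° (friction acts up-slope) → f = 203.6 − 123.7 = 79.86 N.
|f| = 79.86 N ≤ μN = 408.1 N, so the machine part is indeed static.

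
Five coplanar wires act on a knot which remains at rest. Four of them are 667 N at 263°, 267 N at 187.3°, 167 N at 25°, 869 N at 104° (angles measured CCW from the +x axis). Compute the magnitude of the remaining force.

F ≈ 460 N

Sum the known components: ΣF_x = -405 N, ΣF_y = 217.8 N.
For equilibrium the remaining force must supply (−ΣF_x, −ΣF_y) = (405, -217.8) N.
Magnitude = √((405)² + (-217.8)²) = 459.9 N; direction = atan2(-217.8, 405) = 331.7°.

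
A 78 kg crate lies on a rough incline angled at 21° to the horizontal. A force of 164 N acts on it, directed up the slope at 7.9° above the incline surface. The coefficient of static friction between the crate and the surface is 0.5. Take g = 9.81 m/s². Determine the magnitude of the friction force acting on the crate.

f ≈ 112 N

Axes along / perpendicular to the incline. W sin 21° = 274.2 N down-slope; W cos 21° = 714.4 N into the surface.
Perpendicular: N = W cos 21° − P sin 7.9° = 714.4 − 22.54 = 691.8 N.
Along incline: P cos 7.9° + f = W sin 21° (friction acts up-slope) → f = 274.2 − 162.4 = 111.8 N.
|f| = 111.8 N ≤ μN = 345.9 N, so the crate is indeed static.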